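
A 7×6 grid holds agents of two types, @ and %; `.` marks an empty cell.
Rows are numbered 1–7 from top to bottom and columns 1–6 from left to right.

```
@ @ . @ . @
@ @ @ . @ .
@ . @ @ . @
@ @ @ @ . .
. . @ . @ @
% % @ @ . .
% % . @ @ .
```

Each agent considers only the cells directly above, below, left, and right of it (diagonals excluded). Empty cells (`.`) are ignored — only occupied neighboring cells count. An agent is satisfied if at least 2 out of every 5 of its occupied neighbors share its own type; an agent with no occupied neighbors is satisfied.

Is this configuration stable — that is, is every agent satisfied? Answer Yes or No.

Row 1: (1,1)@ 2/2 satisfied · (1,2)@ 2/2 satisfied · (1,4)@ 0/0 satisfied · (1,6)@ 0/0 satisfied
Row 2: (2,1)@ 3/3 satisfied · (2,2)@ 3/3 satisfied · (2,3)@ 2/2 satisfied · (2,5)@ 0/0 satisfied
Row 3: (3,1)@ 2/2 satisfied · (3,3)@ 3/3 satisfied · (3,4)@ 2/2 satisfied · (3,6)@ 0/0 satisfied
Row 4: (4,1)@ 2/2 satisfied · (4,2)@ 2/2 satisfied · (4,3)@ 4/4 satisfied · (4,4)@ 2/2 satisfied
Row 5: (5,3)@ 2/2 satisfied · (5,5)@ 1/1 satisfied · (5,6)@ 1/1 satisfied
Row 6: (6,1)% 2/2 satisfied · (6,2)% 2/3 satisfied · (6,3)@ 2/3 satisfied · (6,4)@ 2/2 satisfied
Row 7: (7,1)% 2/2 satisfied · (7,2)% 2/2 satisfied · (7,4)@ 2/2 satisfied · (7,5)@ 1/1 satisfied
All meet the threshold, so the configuration is stable.

Yes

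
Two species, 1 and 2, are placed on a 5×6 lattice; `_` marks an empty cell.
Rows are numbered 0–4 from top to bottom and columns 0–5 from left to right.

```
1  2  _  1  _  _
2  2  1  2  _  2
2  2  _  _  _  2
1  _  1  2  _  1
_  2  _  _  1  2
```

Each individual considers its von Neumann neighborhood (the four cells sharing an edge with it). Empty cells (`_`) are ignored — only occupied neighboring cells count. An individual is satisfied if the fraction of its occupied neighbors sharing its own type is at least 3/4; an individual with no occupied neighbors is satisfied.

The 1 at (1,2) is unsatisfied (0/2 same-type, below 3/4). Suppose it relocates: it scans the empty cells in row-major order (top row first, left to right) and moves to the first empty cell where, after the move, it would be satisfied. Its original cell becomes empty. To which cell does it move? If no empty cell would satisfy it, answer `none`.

(0,4)

Vacating (1,2). Empty cells in order:
  (0,2): 1/2 same-type → still unsatisfied.
  (0,4): 1/1 same-type → satisfied — stop here.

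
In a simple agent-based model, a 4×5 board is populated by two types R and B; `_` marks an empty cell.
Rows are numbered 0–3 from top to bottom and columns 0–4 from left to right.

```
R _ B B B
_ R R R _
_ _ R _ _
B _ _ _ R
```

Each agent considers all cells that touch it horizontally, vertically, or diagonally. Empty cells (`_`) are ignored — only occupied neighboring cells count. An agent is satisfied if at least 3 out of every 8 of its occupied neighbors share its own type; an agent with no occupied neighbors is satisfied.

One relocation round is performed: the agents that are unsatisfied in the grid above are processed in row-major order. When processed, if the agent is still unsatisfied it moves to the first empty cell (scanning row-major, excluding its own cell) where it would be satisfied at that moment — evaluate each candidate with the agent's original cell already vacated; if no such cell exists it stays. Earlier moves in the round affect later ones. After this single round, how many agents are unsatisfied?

Initially unsatisfied (in order): (0,2).
  (0,2) → (1,4).
Resulting grid:
R _ _ B B
_ R R R B
_ _ R _ _
B _ _ _ R
All satisfied now.

0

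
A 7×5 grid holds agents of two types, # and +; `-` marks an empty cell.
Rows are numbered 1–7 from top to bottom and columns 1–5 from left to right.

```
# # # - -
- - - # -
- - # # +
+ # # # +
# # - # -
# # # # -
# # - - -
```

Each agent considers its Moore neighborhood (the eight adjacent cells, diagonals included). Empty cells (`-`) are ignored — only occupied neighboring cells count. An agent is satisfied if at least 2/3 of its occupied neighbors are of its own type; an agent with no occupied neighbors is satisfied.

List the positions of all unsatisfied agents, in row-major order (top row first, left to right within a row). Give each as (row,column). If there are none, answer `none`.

(3,5), (4,1), (4,5)

Row 1: (1,1)# 1/1 satisfied · (1,2)# 2/2 satisfied · (1,3)# 2/2 satisfied
Row 2: (2,4)# 3/4 satisfied
Row 3: (3,3)# 5/5 satisfied · (3,4)# 4/6 satisfied · (3,5)+ 1/4 not
Row 4: (4,1)+ 0/3 not · (4,2)# 4/5 satisfied · (4,3)# 6/6 satisfied · (4,4)# 4/6 satisfied · (4,5)+ 1/4 not
Row 5: (5,1)# 4/5 satisfied · (5,2)# 6/7 satisfied · (5,4)# 4/5 satisfied
Row 6: (6,1)# 5/5 satisfied · (6,2)# 6/6 satisfied · (6,3)# 5/5 satisfied · (6,4)# 2/2 satisfied
Row 7: (7,1)# 3/3 satisfied · (7,2)# 4/4 satisfied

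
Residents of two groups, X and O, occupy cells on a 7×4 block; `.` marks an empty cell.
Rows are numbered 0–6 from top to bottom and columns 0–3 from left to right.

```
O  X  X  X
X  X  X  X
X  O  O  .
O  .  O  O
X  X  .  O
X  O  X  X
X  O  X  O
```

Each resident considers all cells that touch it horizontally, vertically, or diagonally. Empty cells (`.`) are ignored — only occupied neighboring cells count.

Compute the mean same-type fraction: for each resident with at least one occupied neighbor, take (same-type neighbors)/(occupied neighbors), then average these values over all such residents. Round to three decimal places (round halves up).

(0,0)O 0/3
(0,1)X 4/5
(0,2)X 5/5
(0,3)X 3/3
(1,0)X 3/5
(1,1)X 5/8
(1,2)X 5/7
(1,3)X 3/4
(2,0)X 2/4
(2,1)O 3/7
(2,2)O 3/6
(3,0)O 1/4
(3,2)O 4/5
(3,3)O 3/3
(4,0)X 2/4
(4,1)X 3/6
(4,3)O 2/4
(5,0)X 3/5
(5,1)O 1/7
(5,2)X 3/7
(5,3)X 2/4
(6,0)X 1/3
(6,1)O 1/5
(6,2)X 2/5
(6,3)O 0/3
Sum over 25 residents: 0/3 + 4/5 + 5/5 + 3/3 + 3/5 + 5/8 + 5/7 + 3/4 + 2/4 + 3/7 + 3/6 + 1/4 + 4/5 + 3/3 + 2/4 + 3/6 + 2/4 + 3/5 + 1/7 + 3/7 + 2/4 + 1/3 + 1/5 + 2/5 + 0/3 = 10981/840; mean = 10981/840 ÷ 25 = 10981/21000 = 0.522904… → 0.523.

0.523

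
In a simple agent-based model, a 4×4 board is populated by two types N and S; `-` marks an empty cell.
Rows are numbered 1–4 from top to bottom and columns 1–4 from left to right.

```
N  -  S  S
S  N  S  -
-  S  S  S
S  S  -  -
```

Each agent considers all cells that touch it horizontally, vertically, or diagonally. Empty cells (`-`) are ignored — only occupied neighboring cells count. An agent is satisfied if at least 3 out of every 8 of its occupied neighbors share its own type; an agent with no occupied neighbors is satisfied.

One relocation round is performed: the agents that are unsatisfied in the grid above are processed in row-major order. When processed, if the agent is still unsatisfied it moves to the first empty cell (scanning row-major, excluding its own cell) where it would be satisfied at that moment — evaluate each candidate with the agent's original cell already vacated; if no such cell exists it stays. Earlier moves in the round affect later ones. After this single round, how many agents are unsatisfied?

Initially unsatisfied (in order): (2,1), (2,2).
  (2,1) → (1,2).
  (2,2): no empty cell satisfies it; stays.
Resulting grid:
N S S S
- N S -
- S S S
S S - -
Unsatisfied now: (2,2).

1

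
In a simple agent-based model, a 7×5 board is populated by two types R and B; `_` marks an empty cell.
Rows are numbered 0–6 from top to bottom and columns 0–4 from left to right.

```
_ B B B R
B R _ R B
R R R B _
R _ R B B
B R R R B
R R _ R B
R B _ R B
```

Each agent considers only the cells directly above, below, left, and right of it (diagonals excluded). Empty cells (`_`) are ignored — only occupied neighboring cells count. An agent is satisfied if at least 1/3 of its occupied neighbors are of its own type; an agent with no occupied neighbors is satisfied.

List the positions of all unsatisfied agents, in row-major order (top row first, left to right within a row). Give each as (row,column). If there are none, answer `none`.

(0,4), (1,0), (1,3), (1,4), (4,0), (6,1)

Row 0: (0,1)B 1/2 satisfied · (0,2)B 2/2 satisfied · (0,3)B 1/3 satisfied · (0,4)R 0/2 not
Row 1: (1,0)B 0/2 not · (1,1)R 1/3 satisfied · (1,3)R 0/3 not · (1,4)B 0/2 not
Row 2: (2,0)R 2/3 satisfied · (2,1)R 3/3 satisfied · (2,2)R 2/3 satisfied · (2,3)B 1/3 satisfied
Row 3: (3,0)R 1/2 satisfied · (3,2)R 2/3 satisfied · (3,3)B 2/4 satisfied · (3,4)B 2/2 satisfied
Row 4: (4,0)B 0/3 not · (4,1)R 2/3 satisfied · (4,2)R 3/3 satisfied · (4,3)R 2/4 satisfied · (4,4)B 2/3 satisfied
Row 5: (5,0)R 2/3 satisfied · (5,1)R 2/3 satisfied · (5,3)R 2/3 satisfied · (5,4)B 2/3 satisfied
Row 6: (6,0)R 1/2 satisfied · (6,1)B 0/2 not · (6,3)R 1/2 satisfied · (6,4)B 1/2 satisfied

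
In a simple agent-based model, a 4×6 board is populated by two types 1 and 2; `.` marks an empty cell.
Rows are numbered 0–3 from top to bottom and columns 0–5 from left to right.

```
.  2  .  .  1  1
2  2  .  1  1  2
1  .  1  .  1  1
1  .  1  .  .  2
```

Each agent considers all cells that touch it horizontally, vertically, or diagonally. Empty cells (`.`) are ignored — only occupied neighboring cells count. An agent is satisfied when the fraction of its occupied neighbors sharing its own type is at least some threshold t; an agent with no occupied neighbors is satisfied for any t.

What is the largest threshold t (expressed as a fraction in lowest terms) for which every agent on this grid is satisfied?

Row 0: (0,1)2 2/2 · (0,4)1 3/4 · (0,5)1 2/3
Row 1: (1,0)2 2/3 · (1,1)2 2/4 · (1,3)1 4/4 · (1,4)1 5/6 · (1,5)2 0/5
Row 2: (2,0)1 1/3 · (2,2)1 2/3 · (2,4)1 3/5 · (2,5)1 2/4
Row 3: (3,0)1 1/1 · (3,2)1 1/1 · (3,5)2 0/2
The smallest same-type fraction is 0/5 at (1,5), which reduces to 0/1. Any threshold above that leaves this agent unsatisfied.

0/1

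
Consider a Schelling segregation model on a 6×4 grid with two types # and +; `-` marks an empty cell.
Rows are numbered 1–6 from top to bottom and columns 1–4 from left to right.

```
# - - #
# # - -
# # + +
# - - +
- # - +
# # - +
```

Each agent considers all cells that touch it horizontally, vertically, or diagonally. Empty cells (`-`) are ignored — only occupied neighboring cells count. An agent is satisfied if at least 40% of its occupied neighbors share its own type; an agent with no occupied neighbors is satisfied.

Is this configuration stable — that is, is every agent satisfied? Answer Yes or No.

(1,1)# 2/2 ok
(1,4)# 0/0 ok
(2,1)# 4/4 ok
(2,2)# 4/5 ok
(3,1)# 4/4 ok
(3,2)# 4/5 ok
(3,3)+ 2/4 ok
(3,4)+ 2/2 ok
(4,1)# 3/3 ok
(4,4)+ 3/3 ok
(5,2)# 3/3 ok
(5,4)+ 2/2 ok
(6,1)# 2/2 ok
(6,2)# 2/2 ok
(6,4)+ 1/1 ok
All meet the threshold, so the configuration is stable.

Yes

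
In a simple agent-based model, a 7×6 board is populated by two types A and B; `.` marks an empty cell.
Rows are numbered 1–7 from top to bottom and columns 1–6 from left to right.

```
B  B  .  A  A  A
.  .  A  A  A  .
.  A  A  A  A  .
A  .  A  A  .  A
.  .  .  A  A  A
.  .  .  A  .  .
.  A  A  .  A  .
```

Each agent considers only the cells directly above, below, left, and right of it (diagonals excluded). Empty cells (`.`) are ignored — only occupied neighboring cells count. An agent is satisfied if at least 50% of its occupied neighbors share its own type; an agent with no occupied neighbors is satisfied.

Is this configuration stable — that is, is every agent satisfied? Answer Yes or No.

(1,1)B 1/1 ✓
(1,2)B 1/1 ✓
(1,4)A 2/2 ✓
(1,5)A 3/3 ✓
(1,6)A 1/1 ✓
(2,3)A 2/2 ✓
(2,4)A 4/4 ✓
(2,5)A 3/3 ✓
(3,2)A 1/1 ✓
(3,3)A 4/4 ✓
(3,4)A 4/4 ✓
(3,5)A 2/2 ✓
(4,1)A 0/0 ✓
(4,3)A 2/2 ✓
(4,4)A 3/3 ✓
(4,6)A 1/1 ✓
(5,4)A 3/3 ✓
(5,5)A 2/2 ✓
(5,6)A 2/2 ✓
(6,4)A 1/1 ✓
(7,2)A 1/1 ✓
(7,3)A 1/1 ✓
(7,5)A 0/0 ✓
All meet the threshold, so the configuration is stable.

Yes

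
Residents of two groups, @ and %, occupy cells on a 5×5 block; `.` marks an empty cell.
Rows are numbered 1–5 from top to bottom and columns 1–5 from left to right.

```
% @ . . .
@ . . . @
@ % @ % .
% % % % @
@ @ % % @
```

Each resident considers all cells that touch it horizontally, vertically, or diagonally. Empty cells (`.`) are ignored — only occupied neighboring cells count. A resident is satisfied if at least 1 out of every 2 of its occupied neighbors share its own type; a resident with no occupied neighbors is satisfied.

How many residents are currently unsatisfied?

Row 1: (1,1)% 0/2 not · (1,2)@ 1/2 satisfied
Row 2: (2,1)@ 2/4 satisfied · (2,5)@ 0/1 not
Row 3: (3,1)@ 1/4 not · (3,2)% 3/6 satisfied · (3,3)@ 0/5 not · (3,4)% 2/5 not
Row 4: (4,1)% 2/5 not · (4,2)% 4/8 satisfied · (4,3)% 6/8 satisfied · (4,4)% 4/7 satisfied · (4,5)@ 1/4 not
Row 5: (5,1)@ 1/3 not · (5,2)@ 1/5 not · (5,3)% 4/5 satisfied · (5,4)% 3/5 satisfied · (5,5)@ 1/3 not
Unsatisfied: (1,1), (2,5), (3,1), (3,3), (3,4), (4,1), (4,5), (5,1), (5,2), (5,5) — 10 in total.

10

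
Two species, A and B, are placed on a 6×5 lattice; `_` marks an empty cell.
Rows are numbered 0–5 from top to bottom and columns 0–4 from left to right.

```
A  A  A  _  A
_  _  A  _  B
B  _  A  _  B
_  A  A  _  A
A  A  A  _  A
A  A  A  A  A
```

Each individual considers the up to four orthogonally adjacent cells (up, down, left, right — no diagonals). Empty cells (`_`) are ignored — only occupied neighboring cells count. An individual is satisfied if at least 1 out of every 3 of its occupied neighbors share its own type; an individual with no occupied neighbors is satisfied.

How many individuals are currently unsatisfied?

Row 0: (0,0)A 1/1 ok · (0,1)A 2/2 ok · (0,2)A 2/2 ok · (0,4)A 0/1 unhappy
Row 1: (1,2)A 2/2 ok · (1,4)B 1/2 ok
Row 2: (2,0)B 0/0 ok · (2,2)A 2/2 ok · (2,4)B 1/2 ok
Row 3: (3,1)A 2/2 ok · (3,2)A 3/3 ok · (3,4)A 1/2 ok
Row 4: (4,0)A 2/2 ok · (4,1)A 4/4 ok · (4,2)A 3/3 ok · (4,4)A 2/2 ok
Row 5: (5,0)A 2/2 ok · (5,1)A 3/3 ok · (5,2)A 3/3 ok · (5,3)A 2/2 ok · (5,4)A 2/2 ok
Unsatisfied: (0,4) — 1 in total.

1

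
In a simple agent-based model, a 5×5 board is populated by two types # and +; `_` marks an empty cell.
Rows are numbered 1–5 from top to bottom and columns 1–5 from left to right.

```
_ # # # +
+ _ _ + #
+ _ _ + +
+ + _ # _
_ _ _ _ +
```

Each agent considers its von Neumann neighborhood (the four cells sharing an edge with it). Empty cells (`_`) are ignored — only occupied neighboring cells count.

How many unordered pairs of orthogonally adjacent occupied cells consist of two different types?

6

Scan each occupied cell's neighbors to the right and below so each pair is counted once.
From row 1: 3 unlike of 5 pairs (running 3/5).
From row 2: 2 unlike of 4 pairs (running 5/9).
From row 3: 1 unlike of 3 pairs (running 6/12).
From row 4: 0 unlike of 1 pairs (running 6/13).
Total adjacent occupied pairs: 13; unlike-type pairs: 6.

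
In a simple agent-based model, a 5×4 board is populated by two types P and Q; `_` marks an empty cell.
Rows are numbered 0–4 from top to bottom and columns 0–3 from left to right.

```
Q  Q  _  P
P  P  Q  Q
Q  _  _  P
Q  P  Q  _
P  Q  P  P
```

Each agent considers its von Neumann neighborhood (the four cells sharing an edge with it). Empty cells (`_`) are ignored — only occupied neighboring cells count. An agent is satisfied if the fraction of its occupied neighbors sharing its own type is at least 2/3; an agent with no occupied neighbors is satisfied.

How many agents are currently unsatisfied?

15

Row 0: (0,0)Q 1/2 not · (0,1)Q 1/2 not · (0,3)P 0/1 not
Row 1: (1,0)P 1/3 not · (1,1)P 1/3 not · (1,2)Q 1/2 not · (1,3)Q 1/3 not
Row 2: (2,0)Q 1/2 not · (2,3)P 0/1 not
Row 3: (3,0)Q 1/3 not · (3,1)P 0/3 not · (3,2)Q 0/2 not
Row 4: (4,0)P 0/2 not · (4,1)Q 0/3 not · (4,2)P 1/3 not · (4,3)P 1/1 satisfied
Unsatisfied: (0,0), (0,1), (0,3), (1,0), (1,1), (1,2), (1,3), (2,0), (2,3), (3,0), (3,1), (3,2), (4,0), (4,1), (4,2) — 15 in total.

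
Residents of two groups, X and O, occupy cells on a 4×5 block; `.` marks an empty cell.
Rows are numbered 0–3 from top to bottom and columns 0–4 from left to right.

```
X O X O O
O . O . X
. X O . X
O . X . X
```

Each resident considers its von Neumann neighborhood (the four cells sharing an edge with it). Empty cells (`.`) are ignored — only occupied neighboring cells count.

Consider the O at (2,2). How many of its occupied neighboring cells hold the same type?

Occupied neighbors of (2,2): (1,2)=O, (3,2)=X, (2,1)=X.
Same type (O): 1 of 3.

1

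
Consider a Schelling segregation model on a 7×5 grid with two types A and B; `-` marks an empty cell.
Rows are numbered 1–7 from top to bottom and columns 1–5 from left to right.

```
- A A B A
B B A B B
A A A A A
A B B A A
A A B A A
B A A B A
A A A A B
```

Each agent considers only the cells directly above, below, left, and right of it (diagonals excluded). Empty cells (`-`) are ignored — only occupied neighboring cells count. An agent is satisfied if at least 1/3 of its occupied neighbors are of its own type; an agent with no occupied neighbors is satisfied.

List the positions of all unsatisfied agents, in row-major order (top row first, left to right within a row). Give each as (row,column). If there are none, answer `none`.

(1,5), (2,2), (4,2), (5,3), (6,1), (6,4), (7,5)

(1,2)A 1/2 ✓
(1,3)A 2/3 ✓
(1,4)B 1/3 ✓
(1,5)A 0/2 ✗
(2,1)B 1/2 ✓
(2,2)B 1/4 ✗
(2,3)A 2/4 ✓
(2,4)B 2/4 ✓
(2,5)B 1/3 ✓
(3,1)A 2/3 ✓
(3,2)A 2/4 ✓
(3,3)A 3/4 ✓
(3,4)A 3/4 ✓
(3,5)A 2/3 ✓
(4,1)A 2/3 ✓
(4,2)B 1/4 ✗
(4,3)B 2/4 ✓
(4,4)A 3/4 ✓
(4,5)A 3/3 ✓
(5,1)A 2/3 ✓
(5,2)A 2/4 ✓
(5,3)B 1/4 ✗
(5,4)A 2/4 ✓
(5,5)A 3/3 ✓
(6,1)B 0/3 ✗
(6,2)A 3/4 ✓
(6,3)A 2/4 ✓
(6,4)B 0/4 ✗
(6,5)A 1/3 ✓
(7,1)A 1/2 ✓
(7,2)A 3/3 ✓
(7,3)A 3/3 ✓
(7,4)A 1/3 ✓
(7,5)B 0/2 ✗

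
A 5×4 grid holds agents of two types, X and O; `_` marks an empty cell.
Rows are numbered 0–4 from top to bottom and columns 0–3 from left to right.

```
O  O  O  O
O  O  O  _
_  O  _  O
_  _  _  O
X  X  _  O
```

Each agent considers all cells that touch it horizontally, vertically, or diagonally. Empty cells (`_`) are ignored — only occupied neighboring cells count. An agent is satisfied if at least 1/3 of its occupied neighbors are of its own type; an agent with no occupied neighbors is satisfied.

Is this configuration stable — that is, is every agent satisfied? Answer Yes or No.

Row 0: (0,0)O 3/3 ✓ · (0,1)O 5/5 ✓ · (0,2)O 4/4 ✓ · (0,3)O 2/2 ✓
Row 1: (1,0)O 4/4 ✓ · (1,1)O 6/6 ✓ · (1,2)O 6/6 ✓
Row 2: (2,1)O 3/3 ✓ · (2,3)O 2/2 ✓
Row 3: (3,3)O 2/2 ✓
Row 4: (4,0)X 1/1 ✓ · (4,1)X 1/1 ✓ · (4,3)O 1/1 ✓
All meet the threshold, so the configuration is stable.

Yes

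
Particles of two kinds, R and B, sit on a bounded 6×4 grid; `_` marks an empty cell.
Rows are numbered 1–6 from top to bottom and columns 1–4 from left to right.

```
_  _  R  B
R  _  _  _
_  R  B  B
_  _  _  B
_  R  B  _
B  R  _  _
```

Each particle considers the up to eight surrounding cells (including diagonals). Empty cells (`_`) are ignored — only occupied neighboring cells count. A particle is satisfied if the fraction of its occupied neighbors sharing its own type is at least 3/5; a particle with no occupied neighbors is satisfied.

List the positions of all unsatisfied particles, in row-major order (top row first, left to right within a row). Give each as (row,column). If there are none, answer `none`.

(1,3)R 0/1 ✗
(1,4)B 0/1 ✗
(2,1)R 1/1 ✓
(3,2)R 1/2 ✗
(3,3)B 2/3 ✓
(3,4)B 2/2 ✓
(4,4)B 3/3 ✓
(5,2)R 1/3 ✗
(5,3)B 1/3 ✗
(6,1)B 0/2 ✗
(6,2)R 1/3 ✗

(1,3), (1,4), (3,2), (5,2), (5,3), (6,1), (6,2)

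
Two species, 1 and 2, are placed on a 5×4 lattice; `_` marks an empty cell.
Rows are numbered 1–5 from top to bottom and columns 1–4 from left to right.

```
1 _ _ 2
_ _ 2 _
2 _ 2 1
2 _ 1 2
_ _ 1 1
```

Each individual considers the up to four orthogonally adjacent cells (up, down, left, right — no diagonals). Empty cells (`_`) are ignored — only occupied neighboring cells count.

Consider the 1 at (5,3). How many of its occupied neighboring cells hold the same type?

2

Occupied neighbors of (5,3): (4,3)=1, (5,4)=1.
Same type (1): 2 of 2.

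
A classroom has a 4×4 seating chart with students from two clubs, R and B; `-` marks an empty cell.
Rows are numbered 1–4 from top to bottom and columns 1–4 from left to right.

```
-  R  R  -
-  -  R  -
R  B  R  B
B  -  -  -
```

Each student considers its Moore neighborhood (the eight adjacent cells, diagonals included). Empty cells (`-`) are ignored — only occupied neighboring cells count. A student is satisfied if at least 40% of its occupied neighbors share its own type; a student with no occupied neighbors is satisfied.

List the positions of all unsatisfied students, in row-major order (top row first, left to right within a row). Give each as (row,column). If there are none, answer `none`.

(1,2)R 2/2 ok
(1,3)R 2/2 ok
(2,3)R 3/5 ok
(3,1)R 0/2 unhappy
(3,2)B 1/4 unhappy
(3,3)R 1/3 unhappy
(3,4)B 0/2 unhappy
(4,1)B 1/2 ok

(3,1), (3,2), (3,3), (3,4)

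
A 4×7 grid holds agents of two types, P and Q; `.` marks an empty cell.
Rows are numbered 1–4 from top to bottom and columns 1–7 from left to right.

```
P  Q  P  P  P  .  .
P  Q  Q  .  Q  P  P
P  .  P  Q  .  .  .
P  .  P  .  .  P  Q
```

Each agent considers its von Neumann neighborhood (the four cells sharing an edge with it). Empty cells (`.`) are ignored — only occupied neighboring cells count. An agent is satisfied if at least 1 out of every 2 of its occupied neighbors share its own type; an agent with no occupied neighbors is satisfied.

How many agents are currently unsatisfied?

Row 1: (1,1)P 1/2 satisfied · (1,2)Q 1/3 not · (1,3)P 1/3 not · (1,4)P 2/2 satisfied · (1,5)P 1/2 satisfied
Row 2: (2,1)P 2/3 satisfied · (2,2)Q 2/3 satisfied · (2,3)Q 1/3 not · (2,5)Q 0/2 not · (2,6)P 1/2 satisfied · (2,7)P 1/1 satisfied
Row 3: (3,1)P 2/2 satisfied · (3,3)P 1/3 not · (3,4)Q 0/1 not
Row 4: (4,1)P 1/1 satisfied · (4,3)P 1/1 satisfied · (4,6)P 0/1 not · (4,7)Q 0/1 not
Unsatisfied: (1,2), (1,3), (2,3), (2,5), (3,3), (3,4), (4,6), (4,7) — 8 in total.

8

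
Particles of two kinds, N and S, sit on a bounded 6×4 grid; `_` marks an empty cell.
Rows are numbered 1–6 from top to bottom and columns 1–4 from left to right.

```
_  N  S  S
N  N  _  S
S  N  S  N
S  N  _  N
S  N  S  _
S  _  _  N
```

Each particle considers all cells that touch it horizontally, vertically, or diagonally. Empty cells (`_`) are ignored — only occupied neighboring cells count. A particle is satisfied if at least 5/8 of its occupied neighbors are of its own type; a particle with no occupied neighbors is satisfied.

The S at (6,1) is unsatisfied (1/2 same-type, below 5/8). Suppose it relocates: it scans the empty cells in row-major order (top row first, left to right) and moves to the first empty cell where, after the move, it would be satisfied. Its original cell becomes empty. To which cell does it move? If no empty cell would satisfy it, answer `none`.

(6,2)

Vacating (6,1). Empty cells in order:
  (1,1): 0/3 same-type → still unsatisfied.
  (2,3): 4/8 same-type → still unsatisfied.
  (4,3): 2/7 same-type → still unsatisfied.
  (5,4): 1/3 same-type → still unsatisfied.
  (6,2): 2/3 same-type → satisfied — stop here.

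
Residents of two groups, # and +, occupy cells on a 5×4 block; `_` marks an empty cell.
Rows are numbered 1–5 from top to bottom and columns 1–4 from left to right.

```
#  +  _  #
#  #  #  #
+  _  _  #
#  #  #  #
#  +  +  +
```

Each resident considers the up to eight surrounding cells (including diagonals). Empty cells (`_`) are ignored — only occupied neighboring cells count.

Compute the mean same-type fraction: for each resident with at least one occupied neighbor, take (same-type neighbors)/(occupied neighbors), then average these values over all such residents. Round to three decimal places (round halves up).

0.539

Row 1: (1,1)# 2/3 · (1,2)+ 0/4 · (1,4)# 2/2
Row 2: (2,1)# 2/4 · (2,2)# 3/5 · (2,3)# 4/5 · (2,4)# 3/3
Row 3: (3,1)+ 0/4 · (3,4)# 4/4
Row 4: (4,1)# 2/4 · (4,2)# 3/6 · (4,3)# 3/6 · (4,4)# 2/4
Row 5: (5,1)# 2/3 · (5,2)+ 1/5 · (5,3)+ 2/5 · (5,4)+ 1/3
Sum over 17 residents: 2/3 + 0/4 + 2/2 + 2/4 + 3/5 + 4/5 + 3/3 + 0/4 + 4/4 + 2/4 + 3/6 + 3/6 + 2/4 + 2/3 + 1/5 + 2/5 + 1/3 = 55/6; mean = 55/6 ÷ 17 = 55/102 = 0.539215… → 0.539.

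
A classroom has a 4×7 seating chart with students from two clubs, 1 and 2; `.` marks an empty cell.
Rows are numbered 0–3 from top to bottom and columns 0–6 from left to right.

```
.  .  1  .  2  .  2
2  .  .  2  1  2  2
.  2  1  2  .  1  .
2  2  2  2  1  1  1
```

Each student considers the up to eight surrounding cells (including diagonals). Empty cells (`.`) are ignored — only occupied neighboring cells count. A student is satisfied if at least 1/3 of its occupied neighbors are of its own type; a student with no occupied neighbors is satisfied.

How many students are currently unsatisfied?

3

Row 0: (0,2)1 0/1 unhappy · (0,4)2 2/3 ok · (0,6)2 2/2 ok
Row 1: (1,0)2 1/1 ok · (1,3)2 2/5 ok · (1,4)1 1/5 unhappy · (1,5)2 3/5 ok · (1,6)2 2/3 ok
Row 2: (2,1)2 4/5 ok · (2,2)1 0/6 unhappy · (2,3)2 3/6 ok · (2,5)1 4/6 ok
Row 3: (3,0)2 2/2 ok · (3,1)2 3/4 ok · (3,2)2 4/5 ok · (3,3)2 2/4 ok · (3,4)1 2/4 ok · (3,5)1 3/3 ok · (3,6)1 2/2 ok
Unsatisfied: (0,2), (1,4), (2,2) — 3 in total.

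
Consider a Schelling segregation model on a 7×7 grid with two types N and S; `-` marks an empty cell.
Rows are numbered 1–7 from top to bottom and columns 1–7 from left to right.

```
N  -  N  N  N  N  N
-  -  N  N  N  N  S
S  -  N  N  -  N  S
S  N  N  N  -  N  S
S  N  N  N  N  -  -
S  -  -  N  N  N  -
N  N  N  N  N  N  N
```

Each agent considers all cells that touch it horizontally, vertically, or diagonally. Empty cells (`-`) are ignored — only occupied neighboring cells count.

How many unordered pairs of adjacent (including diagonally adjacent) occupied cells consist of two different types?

Scan each occupied cell's neighbors to the right and below (and the two forward diagonals) so each pair is counted once.
From row 1: 2 unlike of 17 pairs (running 2/17).
From row 2: 3 unlike of 14 pairs (running 5/31).
From row 3: 4 unlike of 13 pairs (running 9/44).
From row 4: 4 unlike of 16 pairs (running 13/60).
From row 5: 2 unlike of 12 pairs (running 15/72).
From row 6: 2 unlike of 13 pairs (running 17/85).
From row 7: 0 unlike of 6 pairs (running 17/91).
Total adjacent occupied pairs: 91; unlike-type pairs: 17.

17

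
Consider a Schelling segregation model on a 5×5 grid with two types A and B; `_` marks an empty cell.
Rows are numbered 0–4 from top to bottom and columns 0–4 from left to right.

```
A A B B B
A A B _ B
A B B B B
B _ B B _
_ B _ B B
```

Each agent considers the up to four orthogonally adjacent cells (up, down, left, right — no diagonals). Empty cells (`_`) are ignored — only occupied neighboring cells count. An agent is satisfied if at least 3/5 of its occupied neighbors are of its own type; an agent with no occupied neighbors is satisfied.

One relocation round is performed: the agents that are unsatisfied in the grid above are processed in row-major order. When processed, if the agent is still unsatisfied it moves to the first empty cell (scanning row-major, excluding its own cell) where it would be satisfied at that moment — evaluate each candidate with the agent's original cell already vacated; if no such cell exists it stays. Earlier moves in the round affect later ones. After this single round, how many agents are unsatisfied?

0

Initially unsatisfied (in order): (1,1), (2,0), (2,1), (3,0).
  (1,1): no empty cell satisfies it; stays.
  (2,0): no empty cell satisfies it; stays.
  (2,1) → (1,3).
  (3,0) → (3,1).
Resulting grid:
A A B B B
A A B B B
A _ B B B
_ B B B _
_ B _ B B
All satisfied now.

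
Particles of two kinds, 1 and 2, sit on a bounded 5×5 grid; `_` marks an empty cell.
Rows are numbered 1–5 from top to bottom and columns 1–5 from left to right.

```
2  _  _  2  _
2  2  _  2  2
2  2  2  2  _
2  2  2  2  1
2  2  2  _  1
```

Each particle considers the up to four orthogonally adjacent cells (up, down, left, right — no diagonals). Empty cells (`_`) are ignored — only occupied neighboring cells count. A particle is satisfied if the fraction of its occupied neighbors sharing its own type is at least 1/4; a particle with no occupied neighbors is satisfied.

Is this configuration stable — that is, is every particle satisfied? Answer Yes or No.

Yes

(1,1)2 1/1 ok
(1,4)2 1/1 ok
(2,1)2 3/3 ok
(2,2)2 2/2 ok
(2,4)2 3/3 ok
(2,5)2 1/1 ok
(3,1)2 3/3 ok
(3,2)2 4/4 ok
(3,3)2 3/3 ok
(3,4)2 3/3 ok
(4,1)2 3/3 ok
(4,2)2 4/4 ok
(4,3)2 4/4 ok
(4,4)2 2/3 ok
(4,5)1 1/2 ok
(5,1)2 2/2 ok
(5,2)2 3/3 ok
(5,3)2 2/2 ok
(5,5)1 1/1 ok
All meet the threshold, so the configuration is stable.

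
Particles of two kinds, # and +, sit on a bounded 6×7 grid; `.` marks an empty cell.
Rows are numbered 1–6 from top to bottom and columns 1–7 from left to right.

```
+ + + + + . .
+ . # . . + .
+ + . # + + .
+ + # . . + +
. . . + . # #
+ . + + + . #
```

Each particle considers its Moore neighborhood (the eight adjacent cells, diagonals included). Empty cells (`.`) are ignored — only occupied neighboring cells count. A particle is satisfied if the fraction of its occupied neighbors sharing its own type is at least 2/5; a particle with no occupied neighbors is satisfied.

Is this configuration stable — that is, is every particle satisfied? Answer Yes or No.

No

Row 1: (1,1)+ 2/2 satisfied · (1,2)+ 3/4 satisfied · (1,3)+ 2/3 satisfied · (1,4)+ 2/3 satisfied · (1,5)+ 2/2 satisfied
Row 2: (2,1)+ 4/4 satisfied · (2,3)# 1/5 not · (2,6)+ 3/3 satisfied
Row 3: (3,1)+ 4/4 satisfied · (3,2)+ 4/6 satisfied · (3,4)# 2/3 satisfied · (3,5)+ 3/4 satisfied · (3,6)+ 4/4 satisfied
Row 4: (4,1)+ 3/3 satisfied · (4,2)+ 3/4 satisfied · (4,3)# 1/4 not · (4,6)+ 3/5 satisfied · (4,7)+ 2/4 satisfied
Row 5: (5,4)+ 3/4 satisfied · (5,6)# 2/5 satisfied · (5,7)# 2/4 satisfied
Row 6: (6,1)+ 0/0 satisfied · (6,3)+ 2/2 satisfied · (6,4)+ 3/3 satisfied · (6,5)+ 2/3 satisfied · (6,7)# 2/2 satisfied
For instance (2,3) has only 1/5 same-type neighbors, below 2/5.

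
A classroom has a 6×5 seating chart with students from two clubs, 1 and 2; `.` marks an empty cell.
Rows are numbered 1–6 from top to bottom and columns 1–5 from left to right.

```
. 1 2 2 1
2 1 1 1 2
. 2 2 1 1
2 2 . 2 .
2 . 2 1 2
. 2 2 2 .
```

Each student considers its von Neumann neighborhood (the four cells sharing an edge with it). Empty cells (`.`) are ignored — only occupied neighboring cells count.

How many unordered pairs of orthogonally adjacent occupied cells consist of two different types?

Scan each occupied cell's neighbors to the right and below so each pair is counted once.
From row 1: 5 unlike of 7 pairs (running 5/7).
From row 2: 5 unlike of 8 pairs (running 10/15).
From row 3: 2 unlike of 5 pairs (running 12/20).
From row 4: 1 unlike of 3 pairs (running 13/23).
From row 5: 3 unlike of 4 pairs (running 16/27).
From row 6: 0 unlike of 2 pairs (running 16/29).
Total adjacent occupied pairs: 29; unlike-type pairs: 16.

16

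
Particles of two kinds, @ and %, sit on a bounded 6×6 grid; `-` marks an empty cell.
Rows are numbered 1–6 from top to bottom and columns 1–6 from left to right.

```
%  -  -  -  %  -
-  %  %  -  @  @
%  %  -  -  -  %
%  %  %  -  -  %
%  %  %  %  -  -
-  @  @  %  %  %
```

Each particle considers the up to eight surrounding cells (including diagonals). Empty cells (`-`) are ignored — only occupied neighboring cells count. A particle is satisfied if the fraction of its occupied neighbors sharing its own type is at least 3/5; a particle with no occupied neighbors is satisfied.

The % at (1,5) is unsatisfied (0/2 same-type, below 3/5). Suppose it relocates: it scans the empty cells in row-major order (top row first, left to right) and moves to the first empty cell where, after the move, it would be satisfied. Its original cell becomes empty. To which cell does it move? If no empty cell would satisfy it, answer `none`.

Vacating (1,5). Empty cells in order:
  (1,2): 3/3 same-type → satisfied — stop here.

(1,2)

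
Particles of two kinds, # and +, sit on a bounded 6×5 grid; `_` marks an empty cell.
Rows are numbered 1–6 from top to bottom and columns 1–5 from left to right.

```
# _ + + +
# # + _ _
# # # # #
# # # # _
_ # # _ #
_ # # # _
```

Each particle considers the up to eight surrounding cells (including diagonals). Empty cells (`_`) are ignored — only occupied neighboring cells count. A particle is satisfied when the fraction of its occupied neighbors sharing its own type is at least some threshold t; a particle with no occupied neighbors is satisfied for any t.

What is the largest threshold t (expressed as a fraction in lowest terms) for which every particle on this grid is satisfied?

Row 1: (1,1)# 2/2 · (1,3)+ 2/3 · (1,4)+ 3/3 · (1,5)+ 1/1
Row 2: (2,1)# 4/4 · (2,2)# 5/7 · (2,3)+ 2/6
Row 3: (3,1)# 5/5 · (3,2)# 7/8 · (3,3)# 6/7 · (3,4)# 4/5 · (3,5)# 2/2
Row 4: (4,1)# 4/4 · (4,2)# 7/7 · (4,3)# 7/7 · (4,4)# 6/6
Row 5: (5,2)# 6/6 · (5,3)# 7/7 · (5,5)# 2/2
Row 6: (6,2)# 3/3 · (6,3)# 4/4 · (6,4)# 3/3
The smallest same-type fraction is 2/6 at (2,3), which reduces to 1/3. Any threshold above that leaves this particle unsatisfied.

1/3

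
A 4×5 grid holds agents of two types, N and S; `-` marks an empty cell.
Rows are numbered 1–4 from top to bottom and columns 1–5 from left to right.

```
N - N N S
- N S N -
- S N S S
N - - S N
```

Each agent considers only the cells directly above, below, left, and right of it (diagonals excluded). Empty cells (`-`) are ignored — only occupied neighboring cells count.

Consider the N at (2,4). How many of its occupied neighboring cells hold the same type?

Occupied neighbors of (2,4): (1,4)=N, (3,4)=S, (2,3)=S.
Same type (N): 1 of 3.

1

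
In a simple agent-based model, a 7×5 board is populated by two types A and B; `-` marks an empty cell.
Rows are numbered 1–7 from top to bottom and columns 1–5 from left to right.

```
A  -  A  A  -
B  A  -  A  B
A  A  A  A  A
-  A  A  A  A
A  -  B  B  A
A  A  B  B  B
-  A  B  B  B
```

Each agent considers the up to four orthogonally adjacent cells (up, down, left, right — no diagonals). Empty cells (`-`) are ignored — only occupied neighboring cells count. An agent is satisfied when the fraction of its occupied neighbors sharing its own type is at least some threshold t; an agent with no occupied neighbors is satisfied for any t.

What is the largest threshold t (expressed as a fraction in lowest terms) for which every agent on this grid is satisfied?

(1,1)A 0/1
(1,3)A 1/1
(1,4)A 2/2
(2,1)B 0/3
(2,2)A 1/2
(2,4)A 2/3
(2,5)B 0/2
(3,1)A 1/2
(3,2)A 4/4
(3,3)A 3/3
(3,4)A 4/4
(3,5)A 2/3
(4,2)A 2/2
(4,3)A 3/4
(4,4)A 3/4
(4,5)A 3/3
(5,1)A 1/1
(5,3)B 2/3
(5,4)B 2/4
(5,5)A 1/3
(6,1)A 2/2
(6,2)A 2/3
(6,3)B 3/4
(6,4)B 4/4
(6,5)B 2/3
(7,2)A 1/2
(7,3)B 2/3
(7,4)B 3/3
(7,5)B 2/2
The smallest same-type fraction is 0/1 at (1,1), which reduces to 0/1. Any threshold above that leaves this agent unsatisfied.

0/1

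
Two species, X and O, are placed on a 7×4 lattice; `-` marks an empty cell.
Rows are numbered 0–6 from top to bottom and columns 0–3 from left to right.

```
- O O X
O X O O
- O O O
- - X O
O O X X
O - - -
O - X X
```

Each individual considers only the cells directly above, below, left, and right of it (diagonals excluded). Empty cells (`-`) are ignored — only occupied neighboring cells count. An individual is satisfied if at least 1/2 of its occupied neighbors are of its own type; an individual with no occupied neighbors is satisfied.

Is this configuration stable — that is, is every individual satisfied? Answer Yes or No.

(0,1)O 1/2 satisfied
(0,2)O 2/3 satisfied
(0,3)X 0/2 not
(1,0)O 0/1 not
(1,1)X 0/4 not
(1,2)O 3/4 satisfied
(1,3)O 2/3 satisfied
(2,1)O 1/2 satisfied
(2,2)O 3/4 satisfied
(2,3)O 3/3 satisfied
(3,2)X 1/3 not
(3,3)O 1/3 not
(4,0)O 2/2 satisfied
(4,1)O 1/2 satisfied
(4,2)X 2/3 satisfied
(4,3)X 1/2 satisfied
(5,0)O 2/2 satisfied
(6,0)O 1/1 satisfied
(6,2)X 1/1 satisfied
(6,3)X 1/1 satisfied
For instance (0,3) has only 0/2 same-type neighbors, below 1/2.

No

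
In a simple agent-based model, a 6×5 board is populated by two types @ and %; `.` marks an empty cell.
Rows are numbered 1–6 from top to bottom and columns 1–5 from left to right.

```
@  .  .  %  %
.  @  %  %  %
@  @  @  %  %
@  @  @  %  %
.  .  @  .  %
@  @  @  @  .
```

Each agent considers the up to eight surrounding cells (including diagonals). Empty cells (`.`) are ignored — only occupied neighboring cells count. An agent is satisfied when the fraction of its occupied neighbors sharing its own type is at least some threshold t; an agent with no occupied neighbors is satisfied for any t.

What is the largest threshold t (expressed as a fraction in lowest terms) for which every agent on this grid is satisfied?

(1,1)@ 1/1
(1,4)% 4/4
(1,5)% 3/3
(2,2)@ 4/5
(2,3)% 3/6
(2,4)% 6/7
(2,5)% 5/5
(3,1)@ 4/4
(3,2)@ 6/7
(3,3)@ 4/8
(3,4)% 6/8
(3,5)% 5/5
(4,1)@ 3/3
(4,2)@ 6/6
(4,3)@ 4/6
(4,4)% 4/7
(4,5)% 4/4
(5,3)@ 5/6
(5,5)% 2/3
(6,1)@ 1/1
(6,2)@ 3/3
(6,3)@ 3/3
(6,4)@ 2/3
The smallest same-type fraction is 3/6 at (2,3), which reduces to 1/2. Any threshold above that leaves this agent unsatisfied.

1/2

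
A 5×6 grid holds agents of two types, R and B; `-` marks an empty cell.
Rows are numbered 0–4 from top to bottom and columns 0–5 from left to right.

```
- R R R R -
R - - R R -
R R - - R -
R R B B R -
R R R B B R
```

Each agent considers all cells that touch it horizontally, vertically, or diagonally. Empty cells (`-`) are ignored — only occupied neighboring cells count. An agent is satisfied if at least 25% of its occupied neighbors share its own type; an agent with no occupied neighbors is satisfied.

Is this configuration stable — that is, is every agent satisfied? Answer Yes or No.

(0,1)R 2/2 ok
(0,2)R 3/3 ok
(0,3)R 4/4 ok
(0,4)R 3/3 ok
(1,0)R 3/3 ok
(1,3)R 5/5 ok
(1,4)R 4/4 ok
(2,0)R 4/4 ok
(2,1)R 4/5 ok
(2,4)R 3/4 ok
(3,0)R 5/5 ok
(3,1)R 6/7 ok
(3,2)B 2/6 ok
(3,3)B 3/6 ok
(3,4)R 2/5 ok
(4,0)R 3/3 ok
(4,1)R 4/5 ok
(4,2)R 2/5 ok
(4,3)B 3/5 ok
(4,4)B 2/4 ok
(4,5)R 1/2 ok
All meet the threshold, so the configuration is stable.

Yes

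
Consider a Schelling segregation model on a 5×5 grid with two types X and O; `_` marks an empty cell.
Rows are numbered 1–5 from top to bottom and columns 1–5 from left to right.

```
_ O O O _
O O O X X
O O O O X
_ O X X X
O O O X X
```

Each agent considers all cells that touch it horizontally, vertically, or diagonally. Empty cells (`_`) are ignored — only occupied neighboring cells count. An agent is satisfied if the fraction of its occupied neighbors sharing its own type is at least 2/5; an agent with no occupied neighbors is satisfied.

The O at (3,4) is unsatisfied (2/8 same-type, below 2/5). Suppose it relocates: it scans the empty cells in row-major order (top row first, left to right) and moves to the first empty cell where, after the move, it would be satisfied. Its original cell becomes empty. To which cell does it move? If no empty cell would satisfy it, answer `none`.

(1,1)

Vacating (3,4). Empty cells in order:
  (1,1): 3/3 same-type → satisfied — stop here.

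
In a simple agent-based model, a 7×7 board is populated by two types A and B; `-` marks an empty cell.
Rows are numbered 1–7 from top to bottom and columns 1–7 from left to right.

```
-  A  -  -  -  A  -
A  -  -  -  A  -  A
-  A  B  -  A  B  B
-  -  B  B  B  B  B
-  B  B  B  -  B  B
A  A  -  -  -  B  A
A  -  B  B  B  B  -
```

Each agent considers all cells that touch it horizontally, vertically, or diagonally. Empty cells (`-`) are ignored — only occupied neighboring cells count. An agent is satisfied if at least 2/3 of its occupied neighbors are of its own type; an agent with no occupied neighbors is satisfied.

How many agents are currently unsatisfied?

8

Row 1: (1,2)A 1/1 ok · (1,6)A 2/2 ok
Row 2: (2,1)A 2/2 ok · (2,5)A 2/3 ok · (2,7)A 1/3 unhappy
Row 3: (3,2)A 1/3 unhappy · (3,3)B 2/3 ok · (3,5)A 1/5 unhappy · (3,6)B 4/7 unhappy · (3,7)B 3/4 ok
Row 4: (4,3)B 5/6 ok · (4,4)B 5/6 ok · (4,5)B 5/6 ok · (4,6)B 6/7 ok · (4,7)B 5/5 ok
Row 5: (5,2)B 2/4 unhappy · (5,3)B 4/5 ok · (5,4)B 4/4 ok · (5,6)B 5/6 ok · (5,7)B 4/5 ok
Row 6: (6,1)A 2/3 ok · (6,2)A 2/5 unhappy · (6,6)B 4/5 ok · (6,7)A 0/4 unhappy
Row 7: (7,1)A 2/2 ok · (7,3)B 1/2 unhappy · (7,4)B 2/2 ok · (7,5)B 3/3 ok · (7,6)B 2/3 ok
Unsatisfied: (2,7), (3,2), (3,5), (3,6), (5,2), (6,2), (6,7), (7,3) — 8 in total.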